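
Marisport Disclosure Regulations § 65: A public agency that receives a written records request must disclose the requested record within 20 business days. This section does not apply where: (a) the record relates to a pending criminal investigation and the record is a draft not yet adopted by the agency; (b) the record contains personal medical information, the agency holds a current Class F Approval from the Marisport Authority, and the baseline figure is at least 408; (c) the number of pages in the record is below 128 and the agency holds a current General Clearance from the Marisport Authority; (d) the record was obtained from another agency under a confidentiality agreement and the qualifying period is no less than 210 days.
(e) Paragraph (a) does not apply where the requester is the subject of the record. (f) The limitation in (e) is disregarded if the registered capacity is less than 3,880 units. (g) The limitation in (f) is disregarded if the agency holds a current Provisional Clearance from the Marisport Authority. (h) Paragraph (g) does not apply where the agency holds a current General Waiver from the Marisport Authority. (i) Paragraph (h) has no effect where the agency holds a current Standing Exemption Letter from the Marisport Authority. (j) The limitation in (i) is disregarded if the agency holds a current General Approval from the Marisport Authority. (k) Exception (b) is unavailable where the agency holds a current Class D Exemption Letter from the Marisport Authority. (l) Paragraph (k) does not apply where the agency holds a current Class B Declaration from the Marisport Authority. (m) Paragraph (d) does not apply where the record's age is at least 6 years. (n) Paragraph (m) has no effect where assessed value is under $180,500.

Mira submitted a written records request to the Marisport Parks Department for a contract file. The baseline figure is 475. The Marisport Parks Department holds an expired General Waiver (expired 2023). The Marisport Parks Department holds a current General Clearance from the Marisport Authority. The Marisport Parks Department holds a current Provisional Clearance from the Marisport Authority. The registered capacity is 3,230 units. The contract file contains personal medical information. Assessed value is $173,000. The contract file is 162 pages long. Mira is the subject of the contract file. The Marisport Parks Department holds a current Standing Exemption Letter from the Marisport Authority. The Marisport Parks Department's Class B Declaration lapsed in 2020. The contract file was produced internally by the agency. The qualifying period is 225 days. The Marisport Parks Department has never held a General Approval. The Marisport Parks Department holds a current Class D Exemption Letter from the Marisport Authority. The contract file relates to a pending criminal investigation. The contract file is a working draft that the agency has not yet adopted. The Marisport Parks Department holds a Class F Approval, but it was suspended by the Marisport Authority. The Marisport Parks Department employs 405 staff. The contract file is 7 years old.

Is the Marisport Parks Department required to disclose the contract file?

Exception (a)'s conditions are all satisfied: the contract file relates to a pending investigation; the contract file is an unadopted draft. But applying paragraphs (e)–(j): (e) is engaged — Mira is the subject of the contract file. (f) would limit (e) — the registered capacity is 3,230 units, less than the 3,880 units limit — but (g) sets (f) aside: (g) is engaged — a current Provisional Clearance is held. (h) is inapplicable (the General Waiver is not current), so (g) stands. Exception (a) does not apply.
Exception (b) requires that the agency holds a current Class F Approval from the Marisport Authority; but there is no Class F Approval in force, so (b) is unavailable.
Exception (c) does not apply: the number of pages in the record is 162, not below 128.
Exception (d) requires that the record was obtained from another agency under a confidentiality agreement; but the contract file was produced internally, so (d) is unavailable.
No exception applies. The general rule governs.

Yes — the Marisport Parks Department must disclose the contract file.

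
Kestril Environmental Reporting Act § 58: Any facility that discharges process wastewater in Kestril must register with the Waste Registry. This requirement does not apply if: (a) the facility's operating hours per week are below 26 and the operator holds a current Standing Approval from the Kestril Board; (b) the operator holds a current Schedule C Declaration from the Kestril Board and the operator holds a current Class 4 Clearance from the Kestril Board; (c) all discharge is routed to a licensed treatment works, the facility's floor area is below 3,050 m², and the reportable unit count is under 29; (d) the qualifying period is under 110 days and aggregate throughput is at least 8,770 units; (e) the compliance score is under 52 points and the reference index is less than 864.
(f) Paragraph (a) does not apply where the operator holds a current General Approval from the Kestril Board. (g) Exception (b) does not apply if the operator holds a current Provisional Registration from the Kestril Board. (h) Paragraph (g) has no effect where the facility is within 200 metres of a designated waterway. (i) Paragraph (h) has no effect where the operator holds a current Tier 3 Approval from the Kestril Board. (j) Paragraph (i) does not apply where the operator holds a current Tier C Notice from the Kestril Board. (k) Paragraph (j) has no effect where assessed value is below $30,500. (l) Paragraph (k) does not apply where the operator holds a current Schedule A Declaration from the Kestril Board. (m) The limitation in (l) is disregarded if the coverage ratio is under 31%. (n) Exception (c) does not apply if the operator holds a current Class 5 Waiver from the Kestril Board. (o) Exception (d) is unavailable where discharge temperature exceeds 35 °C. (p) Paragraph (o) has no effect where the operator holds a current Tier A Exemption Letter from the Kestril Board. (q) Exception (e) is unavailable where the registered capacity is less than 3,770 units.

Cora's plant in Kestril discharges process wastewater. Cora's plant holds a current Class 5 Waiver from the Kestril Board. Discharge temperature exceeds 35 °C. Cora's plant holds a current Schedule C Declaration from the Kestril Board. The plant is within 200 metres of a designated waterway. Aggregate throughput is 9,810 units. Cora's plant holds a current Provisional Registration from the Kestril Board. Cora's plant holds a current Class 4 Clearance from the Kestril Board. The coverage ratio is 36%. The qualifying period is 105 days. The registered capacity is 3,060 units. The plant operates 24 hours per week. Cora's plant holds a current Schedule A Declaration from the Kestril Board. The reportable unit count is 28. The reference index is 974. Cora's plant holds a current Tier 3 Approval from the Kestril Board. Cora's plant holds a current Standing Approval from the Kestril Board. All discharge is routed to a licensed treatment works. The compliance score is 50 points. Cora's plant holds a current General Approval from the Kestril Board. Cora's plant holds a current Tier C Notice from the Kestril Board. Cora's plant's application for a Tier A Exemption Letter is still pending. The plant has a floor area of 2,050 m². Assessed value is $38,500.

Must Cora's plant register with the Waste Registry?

Exception (a) is satisfied on its face — the facility's operating hours per week are 24, below the 26 limit; a current Standing Approval is held. But applying paragraph (f): (f) is engaged — a current General Approval is held. (a) is therefore removed.
All of (b)'s requirements are met (a current Schedule C Declaration is held; a current Class 4 Clearance is held). As to paragraphs (g)–(m): (g) is engaged (a current Provisional Registration is held), but yields to (h): (h) is engaged — the plant is within 200 m of a designated waterway. (i) would limit (h) — a current Tier 3 Approval is held — but (j) sets (i) aside: (j) operates against (i): a current Tier C Notice is held. (k), which would lift (j), does not operate here — assessed value is $38,500, not below $30,500. So (b) applies.
All of (c)'s requirements are met (discharge is routed to a licensed treatment works; the facility's floor area is 2,050 m², below the 3,050 m² limit; the reportable unit count is 28, under the 29 limit). Turning to paragraph (n): (n) operates — a current Class 5 Waiver is held. So (c) is unavailable.
All of (d)'s requirements are met (the qualifying period is 105 days, under the 110 days limit; aggregate throughput is 9,810 units, meeting the 8,770 units threshold). But applying paragraphs (o)–(p): (o) applies — discharge temperature exceeds 35 °C. (p), which would lift (o), is inapplicable — no current Tier A Exemption Letter is held. (d) is therefore removed.
Exception (e) fails — the reference index is 974, not less than 864.

No — exception (b) applies; Cora's plant is not required to register with the Waste Registry.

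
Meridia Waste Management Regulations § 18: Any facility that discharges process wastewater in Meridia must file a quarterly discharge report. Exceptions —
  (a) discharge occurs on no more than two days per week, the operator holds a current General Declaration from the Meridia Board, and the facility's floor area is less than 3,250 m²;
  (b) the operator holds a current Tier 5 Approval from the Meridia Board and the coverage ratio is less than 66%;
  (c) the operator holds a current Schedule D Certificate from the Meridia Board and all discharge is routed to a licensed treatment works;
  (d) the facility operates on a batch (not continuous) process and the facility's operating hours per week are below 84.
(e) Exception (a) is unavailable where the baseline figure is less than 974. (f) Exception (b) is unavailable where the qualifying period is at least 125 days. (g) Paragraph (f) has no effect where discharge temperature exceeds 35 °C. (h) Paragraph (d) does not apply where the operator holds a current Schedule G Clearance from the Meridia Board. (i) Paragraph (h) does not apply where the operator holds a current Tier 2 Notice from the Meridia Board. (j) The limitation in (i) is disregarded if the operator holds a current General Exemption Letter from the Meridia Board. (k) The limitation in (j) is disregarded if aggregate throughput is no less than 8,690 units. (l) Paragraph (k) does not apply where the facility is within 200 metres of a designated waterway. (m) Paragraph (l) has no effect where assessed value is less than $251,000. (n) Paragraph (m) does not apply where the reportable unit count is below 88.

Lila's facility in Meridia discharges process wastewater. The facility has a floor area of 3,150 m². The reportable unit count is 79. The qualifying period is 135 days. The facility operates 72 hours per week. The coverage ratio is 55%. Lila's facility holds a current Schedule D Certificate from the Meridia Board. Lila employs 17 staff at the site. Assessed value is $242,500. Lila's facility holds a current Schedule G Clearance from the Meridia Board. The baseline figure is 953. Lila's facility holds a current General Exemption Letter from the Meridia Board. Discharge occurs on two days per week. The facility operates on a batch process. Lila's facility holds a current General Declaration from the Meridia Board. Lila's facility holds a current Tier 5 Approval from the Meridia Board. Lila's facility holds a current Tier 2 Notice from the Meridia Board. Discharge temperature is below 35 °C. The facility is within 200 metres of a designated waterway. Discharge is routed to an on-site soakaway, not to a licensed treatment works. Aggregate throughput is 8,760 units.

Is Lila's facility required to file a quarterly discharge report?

Exception (a): discharge occurs on no more than two days per week; a current General Declaration is held; the facility's floor area is 3,150 m², less than the 3,250 m² limit — every condition holds. However, paragraph (e) must be considered: (e) is engaged — the baseline figure is 953, less than the 974 limit. So (a) is unavailable.
Exception (b): a current Tier 5 Approval is held; the coverage ratio is 55%, less than the 66% limit — every condition holds. Turning to paragraphs (f)–(g): (f) operates against (b): the qualifying period is 135 days, meeting the 125 days threshold. (g), which would lift (f), is inapplicable — discharge temperature is below 35 °C. (b) is therefore removed.
Exception (c) fails — discharge is not routed to a licensed treatment works.
All of (d)'s requirements are met (the facility operates on a batch process; the facility's operating hours per week are 72, below the 84 limit). However, paragraphs (h)–(n) must be considered: (h) is engaged — a current Schedule G Clearance is held. (i) is engaged (a current Tier 2 Notice is held), but yields to (j): (j) is engaged — a current General Exemption Letter is held. (k) applies (aggregate throughput is 8,760 units, meeting the 8,690 units threshold), but yields to (l): (l) operates against (k): the facility is within 200 m of a designated waterway. (m) operates (assessed value is $242,500, less than the $251,000 limit), but is displaced by (n): (n) applies — the reportable unit count is 79, below the 88 limit. Exception (d) does not apply.
Every exception is unavailable, so the rule governs.

Yes — Lila's facility must file a quarterly discharge report.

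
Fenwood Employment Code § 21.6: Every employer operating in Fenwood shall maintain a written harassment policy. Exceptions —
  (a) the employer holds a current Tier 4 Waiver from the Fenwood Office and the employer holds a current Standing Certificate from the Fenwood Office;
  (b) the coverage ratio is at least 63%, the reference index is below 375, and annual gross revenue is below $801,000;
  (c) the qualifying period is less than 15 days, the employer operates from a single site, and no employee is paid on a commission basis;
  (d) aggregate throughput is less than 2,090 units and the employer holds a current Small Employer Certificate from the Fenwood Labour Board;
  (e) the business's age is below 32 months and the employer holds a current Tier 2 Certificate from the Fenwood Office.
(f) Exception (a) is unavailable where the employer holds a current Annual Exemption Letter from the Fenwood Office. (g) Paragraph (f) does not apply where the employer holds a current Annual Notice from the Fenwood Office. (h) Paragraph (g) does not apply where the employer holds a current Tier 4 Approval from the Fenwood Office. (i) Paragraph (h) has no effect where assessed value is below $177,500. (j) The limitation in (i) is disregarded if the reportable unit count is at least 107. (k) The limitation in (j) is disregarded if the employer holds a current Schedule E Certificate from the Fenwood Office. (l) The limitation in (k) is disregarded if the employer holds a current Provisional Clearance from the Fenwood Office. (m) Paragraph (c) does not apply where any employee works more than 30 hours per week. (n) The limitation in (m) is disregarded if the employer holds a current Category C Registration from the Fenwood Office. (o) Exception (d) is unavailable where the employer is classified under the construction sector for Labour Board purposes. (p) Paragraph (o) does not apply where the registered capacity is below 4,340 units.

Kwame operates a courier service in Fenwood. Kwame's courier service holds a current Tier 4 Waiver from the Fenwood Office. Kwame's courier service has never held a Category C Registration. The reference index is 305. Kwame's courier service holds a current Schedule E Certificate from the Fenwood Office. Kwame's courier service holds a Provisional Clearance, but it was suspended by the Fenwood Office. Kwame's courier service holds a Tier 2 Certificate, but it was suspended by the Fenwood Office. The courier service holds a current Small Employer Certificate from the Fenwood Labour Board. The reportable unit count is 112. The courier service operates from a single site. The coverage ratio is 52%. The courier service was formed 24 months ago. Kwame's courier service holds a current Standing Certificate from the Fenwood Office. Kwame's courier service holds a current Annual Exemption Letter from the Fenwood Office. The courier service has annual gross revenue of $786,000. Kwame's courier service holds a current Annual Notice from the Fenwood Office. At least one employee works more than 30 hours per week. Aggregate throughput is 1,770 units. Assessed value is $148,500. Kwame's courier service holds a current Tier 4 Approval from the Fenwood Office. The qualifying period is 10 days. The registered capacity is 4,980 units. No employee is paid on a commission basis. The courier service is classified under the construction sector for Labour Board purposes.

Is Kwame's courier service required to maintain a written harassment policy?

Exception (a): a current Tier 4 Waiver is held; a current Standing Certificate is held — every condition holds. Considering the limiting provisions: (f) would limit (a) — a current Annual Exemption Letter is held — but (g) sets (f) aside: (g) operates against (f): a current Annual Notice is held. (h) would limit (g) — a current Tier 4 Approval is held — but (i) sets (h) aside: (i) is engaged — assessed value is $148,500, below the $177,500 limit. (j) would limit (i) — the reportable unit count is 112, meeting the 107 threshold — but (k) sets (j) aside: (k) operates against (j): a current Schedule E Certificate is held. (l) is not engaged (the Provisional Clearance is not current), so (k) stands. (a) remains available.
Exception (b) fails — the coverage ratio is 52%, short of 63%.
Exception (c): the qualifying period is 10 days, less than the 15 days limit; the employer operates from a single site; no employee is paid on commission — every condition holds. However, paragraphs (m)–(n) must be considered: (m) operates — at least one employee exceeds 30 hours/week. (n), which would lift (m), does not operate here — no current Category C Registration is held. Exception (c) does not apply.
Exception (d) is satisfied on its face — aggregate throughput is 1,770 units, less than the 2,090 units limit; a current Small Employer Certificate is held. But: (o) operates against (d): the courier service is classified under the construction sector. (p) is inapplicable (the registered capacity is 4,980 units, not below 4,340 units), so (o) stands. (d) is therefore removed.
Exception (e) fails — the Tier 2 Certificate is not current.

No — exception (a) applies; Kwame's courier service is not required to maintain a written harassment policy.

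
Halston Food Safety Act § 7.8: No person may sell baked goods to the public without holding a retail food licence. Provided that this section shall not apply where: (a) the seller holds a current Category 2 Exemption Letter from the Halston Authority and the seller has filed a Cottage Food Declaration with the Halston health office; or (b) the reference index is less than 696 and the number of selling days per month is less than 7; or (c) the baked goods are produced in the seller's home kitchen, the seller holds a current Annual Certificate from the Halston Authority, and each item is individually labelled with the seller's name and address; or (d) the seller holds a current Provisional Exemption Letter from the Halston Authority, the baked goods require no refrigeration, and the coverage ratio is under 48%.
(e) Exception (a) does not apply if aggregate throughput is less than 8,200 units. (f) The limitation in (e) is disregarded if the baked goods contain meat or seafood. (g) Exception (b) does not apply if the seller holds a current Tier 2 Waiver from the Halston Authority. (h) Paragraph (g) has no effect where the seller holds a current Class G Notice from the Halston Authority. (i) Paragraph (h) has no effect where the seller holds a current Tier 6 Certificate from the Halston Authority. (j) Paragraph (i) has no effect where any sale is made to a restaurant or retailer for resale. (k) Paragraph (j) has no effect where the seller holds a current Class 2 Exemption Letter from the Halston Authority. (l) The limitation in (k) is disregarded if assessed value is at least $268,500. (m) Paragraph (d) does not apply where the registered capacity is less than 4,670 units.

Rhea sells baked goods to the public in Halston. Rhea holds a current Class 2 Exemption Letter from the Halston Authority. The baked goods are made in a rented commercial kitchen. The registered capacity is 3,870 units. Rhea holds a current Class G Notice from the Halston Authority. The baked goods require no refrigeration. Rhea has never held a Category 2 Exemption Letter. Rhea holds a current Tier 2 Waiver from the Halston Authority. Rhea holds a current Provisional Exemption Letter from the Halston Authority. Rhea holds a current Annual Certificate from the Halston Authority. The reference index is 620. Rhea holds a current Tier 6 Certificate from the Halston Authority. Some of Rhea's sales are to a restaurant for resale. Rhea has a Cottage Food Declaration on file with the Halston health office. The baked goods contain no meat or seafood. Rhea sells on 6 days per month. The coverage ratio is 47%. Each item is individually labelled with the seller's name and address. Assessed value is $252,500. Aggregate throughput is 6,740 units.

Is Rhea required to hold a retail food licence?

Yes — Rhea must hold a retail food licence.

Exception (a) does not apply: the Category 2 Exemption Letter is not current.
Exception (b)'s conditions are all satisfied: the reference index is 620, less than the 696 limit; the number of selling days per month is 6, less than the 7 limit. However, paragraphs (g)–(l) must be considered: (g) operates against (b): a current Tier 2 Waiver is held. (h) would limit (g) — a current Class G Notice is held — but (i) sets (h) aside: (i) operates against (h): a current Tier 6 Certificate is held. (j) would limit (i) — some sales are to a restaurant for resale — but (k) sets (j) aside: (k) operates — a current Class 2 Exemption Letter is held. (l), which would lift (k), does not operate here — assessed value is $252,500, short of $268,500. (b) is therefore removed.
Exception (c) requires that the baked goods are produced in the seller's home kitchen; but the baked goods are made in a commercial kitchen, not a home kitchen, so (c) is unavailable.
All of (d)'s requirements are met (a current Provisional Exemption Letter is held; the baked goods are shelf-stable; the coverage ratio is 47%, under the 48% limit). Turning to paragraph (m): (m) operates against (d): the registered capacity is 3,870 units, less than the 4,670 units limit. So (d) is unavailable.
None of the exceptions is available; § 7.8 applies in full.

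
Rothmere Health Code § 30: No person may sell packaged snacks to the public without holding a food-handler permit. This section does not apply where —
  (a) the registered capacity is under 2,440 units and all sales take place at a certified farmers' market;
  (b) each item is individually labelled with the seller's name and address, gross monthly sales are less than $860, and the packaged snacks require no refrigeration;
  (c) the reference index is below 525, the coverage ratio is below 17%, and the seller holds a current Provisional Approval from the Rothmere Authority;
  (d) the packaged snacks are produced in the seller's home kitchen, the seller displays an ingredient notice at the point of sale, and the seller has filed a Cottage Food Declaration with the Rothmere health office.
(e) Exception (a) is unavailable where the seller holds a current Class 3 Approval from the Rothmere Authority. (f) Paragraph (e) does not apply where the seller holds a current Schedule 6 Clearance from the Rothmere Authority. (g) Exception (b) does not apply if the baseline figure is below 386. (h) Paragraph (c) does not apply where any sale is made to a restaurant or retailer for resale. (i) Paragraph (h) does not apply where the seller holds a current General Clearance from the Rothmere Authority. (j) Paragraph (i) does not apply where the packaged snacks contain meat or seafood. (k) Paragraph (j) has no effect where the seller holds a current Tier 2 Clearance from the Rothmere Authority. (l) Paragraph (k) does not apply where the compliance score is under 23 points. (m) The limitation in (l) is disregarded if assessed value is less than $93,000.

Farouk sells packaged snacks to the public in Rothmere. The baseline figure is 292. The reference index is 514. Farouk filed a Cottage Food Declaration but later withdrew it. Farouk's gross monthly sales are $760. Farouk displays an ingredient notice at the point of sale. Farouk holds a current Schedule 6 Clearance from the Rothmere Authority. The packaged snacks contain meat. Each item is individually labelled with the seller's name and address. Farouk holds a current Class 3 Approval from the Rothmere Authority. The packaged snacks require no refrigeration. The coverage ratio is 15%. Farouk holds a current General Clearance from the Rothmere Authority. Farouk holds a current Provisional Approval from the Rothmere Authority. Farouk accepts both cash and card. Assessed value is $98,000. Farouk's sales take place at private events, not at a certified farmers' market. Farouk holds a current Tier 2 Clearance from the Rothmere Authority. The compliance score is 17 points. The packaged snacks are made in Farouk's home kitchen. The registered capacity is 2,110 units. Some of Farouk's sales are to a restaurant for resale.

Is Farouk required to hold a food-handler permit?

Yes — Farouk must hold a food-handler permit.

Exception (a) requires that all sales take place at a certified farmers' market; but sales are at private events, not a certified farmers' market, so (a) is unavailable.
Exception (b) is satisfied on its face — items are individually labelled; gross monthly sales are $760, less than the $860 limit; the packaged snacks are shelf-stable. However, paragraph (g) must be considered: (g) operates against (b): the baseline figure is 292, below the 386 limit. (b) is therefore removed.
Exception (c)'s conditions are all satisfied: the reference index is 514, below the 525 limit; the coverage ratio is 15%, below the 17% limit; a current Provisional Approval is held. However, paragraphs (h)–(m) must be considered: (h) is triggered — some sales are to a restaurant for resale. (i) is triggered (a current General Clearance is held), but is itself disapplied by (j): (j) applies — the packaged snacks contain meat. (k) would limit (j) — a current Tier 2 Clearance is held — but (l) sets (k) aside: (l) operates against (k): the compliance score is 17 points, under the 23 points limit. (m) is not triggered (assessed value is $98,000, not less than $93,000), so (l) stands. Exception (c) does not apply.
Exception (d) requires that the seller has filed a Cottage Food Declaration with the Rothmere health office; but the Cottage Food Declaration was withdrawn, so (d) is unavailable.
Every exception is unavailable, so the rule governs.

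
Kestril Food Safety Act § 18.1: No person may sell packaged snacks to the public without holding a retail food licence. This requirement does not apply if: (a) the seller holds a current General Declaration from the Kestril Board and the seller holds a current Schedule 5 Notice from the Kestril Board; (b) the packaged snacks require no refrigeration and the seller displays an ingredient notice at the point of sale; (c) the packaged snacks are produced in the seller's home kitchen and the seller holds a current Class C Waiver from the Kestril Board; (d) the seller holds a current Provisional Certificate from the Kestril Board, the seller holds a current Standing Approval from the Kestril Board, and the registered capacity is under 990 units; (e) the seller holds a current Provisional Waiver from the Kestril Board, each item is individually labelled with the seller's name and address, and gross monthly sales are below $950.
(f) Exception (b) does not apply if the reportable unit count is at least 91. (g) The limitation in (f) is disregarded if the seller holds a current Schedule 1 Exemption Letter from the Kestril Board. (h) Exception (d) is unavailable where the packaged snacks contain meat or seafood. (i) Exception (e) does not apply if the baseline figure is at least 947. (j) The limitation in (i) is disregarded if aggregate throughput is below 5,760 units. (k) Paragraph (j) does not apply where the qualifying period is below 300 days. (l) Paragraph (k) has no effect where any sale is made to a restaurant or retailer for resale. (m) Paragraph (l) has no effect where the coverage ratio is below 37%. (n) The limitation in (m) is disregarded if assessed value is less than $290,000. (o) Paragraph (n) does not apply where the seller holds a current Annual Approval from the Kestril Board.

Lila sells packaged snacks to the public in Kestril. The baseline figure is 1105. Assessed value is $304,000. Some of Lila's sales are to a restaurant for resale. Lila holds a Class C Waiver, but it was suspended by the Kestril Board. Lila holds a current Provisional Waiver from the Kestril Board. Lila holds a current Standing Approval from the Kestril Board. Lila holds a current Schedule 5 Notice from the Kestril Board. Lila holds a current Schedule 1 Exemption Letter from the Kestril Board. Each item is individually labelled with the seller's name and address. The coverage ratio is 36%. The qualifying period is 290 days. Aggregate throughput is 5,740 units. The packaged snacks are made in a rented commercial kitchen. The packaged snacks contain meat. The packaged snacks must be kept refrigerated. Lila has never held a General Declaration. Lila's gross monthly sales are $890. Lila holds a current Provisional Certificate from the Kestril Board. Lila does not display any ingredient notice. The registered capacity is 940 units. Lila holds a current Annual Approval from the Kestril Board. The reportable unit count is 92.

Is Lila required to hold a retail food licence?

Yes — Lila must hold a retail food licence.

Exception (a) requires that the seller holds a current General Declaration from the Kestril Board; but there is no General Declaration in force, so (a) is unavailable.
Exception (b) fails — the packaged snacks require refrigeration.
Exception (c) requires that the packaged snacks are produced in the seller's home kitchen; but the packaged snacks are made in a commercial kitchen, not a home kitchen, so (c) is unavailable.
Exception (d): a current Provisional Certificate is held; a current Standing Approval is held; the registered capacity is 940 units, under the 990 units limit — every condition holds. But: (h) operates against (d): the packaged snacks contain meat. So (d) is unavailable.
Exception (e): a current Provisional Waiver is held; items are individually labelled; gross monthly sales are $890, below the $950 limit — every condition holds. But applying paragraphs (i)–(o): (i) is engaged — the baseline figure is 1,105, meeting the 947 threshold. (j) would limit (i) — aggregate throughput is 5,740 units, below the 5,760 units limit — but (k) sets (j) aside: (k) operates against (j): the qualifying period is 290 days, below the 300 days limit. (l) would limit (k) — some sales are to a restaurant for resale — but (m) sets (l) aside: (m) applies — the coverage ratio is 36%, below the 37% limit. (n), which would lift (m), does not operate here — assessed value is $304,000, not less than $290,000. (e) is therefore removed.
No exception displaces § 18.1.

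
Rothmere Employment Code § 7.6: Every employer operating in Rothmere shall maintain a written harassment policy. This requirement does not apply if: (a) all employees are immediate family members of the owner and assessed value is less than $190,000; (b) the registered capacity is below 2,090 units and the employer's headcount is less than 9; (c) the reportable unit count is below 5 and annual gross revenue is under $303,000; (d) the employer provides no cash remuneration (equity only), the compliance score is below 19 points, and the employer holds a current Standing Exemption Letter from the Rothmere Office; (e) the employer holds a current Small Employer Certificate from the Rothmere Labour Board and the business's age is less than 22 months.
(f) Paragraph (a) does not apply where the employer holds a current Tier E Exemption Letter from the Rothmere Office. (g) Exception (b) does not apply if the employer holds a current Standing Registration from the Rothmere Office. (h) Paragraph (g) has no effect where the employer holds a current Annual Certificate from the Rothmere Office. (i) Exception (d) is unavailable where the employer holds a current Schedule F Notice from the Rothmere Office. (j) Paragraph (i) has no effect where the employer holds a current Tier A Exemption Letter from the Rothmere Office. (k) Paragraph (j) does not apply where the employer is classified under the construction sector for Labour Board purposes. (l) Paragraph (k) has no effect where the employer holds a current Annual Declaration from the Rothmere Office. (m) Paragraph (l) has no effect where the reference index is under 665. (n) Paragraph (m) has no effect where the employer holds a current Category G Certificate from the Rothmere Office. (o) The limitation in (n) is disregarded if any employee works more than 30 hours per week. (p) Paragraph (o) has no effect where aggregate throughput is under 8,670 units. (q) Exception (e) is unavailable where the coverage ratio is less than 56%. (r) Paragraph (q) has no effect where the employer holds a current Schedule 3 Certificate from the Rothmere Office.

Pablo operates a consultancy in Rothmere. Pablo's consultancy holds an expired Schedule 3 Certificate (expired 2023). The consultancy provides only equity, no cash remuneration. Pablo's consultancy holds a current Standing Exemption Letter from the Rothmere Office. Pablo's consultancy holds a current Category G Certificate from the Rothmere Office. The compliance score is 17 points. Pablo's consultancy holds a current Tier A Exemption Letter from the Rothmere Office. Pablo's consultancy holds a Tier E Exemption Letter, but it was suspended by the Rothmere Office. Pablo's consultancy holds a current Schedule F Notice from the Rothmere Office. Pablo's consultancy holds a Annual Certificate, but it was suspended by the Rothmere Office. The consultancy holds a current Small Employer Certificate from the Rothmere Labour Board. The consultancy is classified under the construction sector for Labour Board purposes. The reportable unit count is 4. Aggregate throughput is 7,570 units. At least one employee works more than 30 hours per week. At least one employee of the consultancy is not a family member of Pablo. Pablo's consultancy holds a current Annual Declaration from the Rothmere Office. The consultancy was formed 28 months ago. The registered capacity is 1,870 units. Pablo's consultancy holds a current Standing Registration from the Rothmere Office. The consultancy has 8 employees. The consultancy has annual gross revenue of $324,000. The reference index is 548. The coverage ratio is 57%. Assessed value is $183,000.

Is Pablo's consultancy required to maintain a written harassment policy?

No — exception (d) applies; Pablo's consultancy is not required to maintain a written harassment policy.

Exception (a) fails — at least one employee is not a family member.
All of (b)'s requirements are met (the registered capacity is 1,870 units, below the 2,090 units limit; the employer's headcount is 8, less than the 9 limit). Turning to paragraphs (g)–(h): (g) is engaged — a current Standing Registration is held. (h) is not engaged (no current Annual Certificate is held), so (g) stands. So (b) is unavailable.
Exception (c) does not apply: annual gross revenue is $324,000, not under $303,000.
Exception (d): remuneration is equity-only; the compliance score is 17 points, below the 19 points limit; a current Standing Exemption Letter is held — every condition holds. As to paragraphs (i)–(p): (i) would limit (d) — a current Schedule F Notice is held — but (j) sets (i) aside: (j) operates against (i): a current Tier A Exemption Letter is held. (k) is engaged (the consultancy is classified under the construction sector), but is set aside by (l): (l) operates against (k): a current Annual Declaration is held. (m) would limit (l) — the reference index is 548, under the 665 limit — but (n) sets (m) aside: (n) operates against (m): a current Category G Certificate is held. (o) would limit (n) — at least one employee exceeds 30 hours/week — but (p) sets (o) aside: (p) operates against (o): aggregate throughput is 7,570 units, under the 8,670 units limit. (d) remains available.
Exception (e) fails — the business's age is 28 months, not less than 22 months.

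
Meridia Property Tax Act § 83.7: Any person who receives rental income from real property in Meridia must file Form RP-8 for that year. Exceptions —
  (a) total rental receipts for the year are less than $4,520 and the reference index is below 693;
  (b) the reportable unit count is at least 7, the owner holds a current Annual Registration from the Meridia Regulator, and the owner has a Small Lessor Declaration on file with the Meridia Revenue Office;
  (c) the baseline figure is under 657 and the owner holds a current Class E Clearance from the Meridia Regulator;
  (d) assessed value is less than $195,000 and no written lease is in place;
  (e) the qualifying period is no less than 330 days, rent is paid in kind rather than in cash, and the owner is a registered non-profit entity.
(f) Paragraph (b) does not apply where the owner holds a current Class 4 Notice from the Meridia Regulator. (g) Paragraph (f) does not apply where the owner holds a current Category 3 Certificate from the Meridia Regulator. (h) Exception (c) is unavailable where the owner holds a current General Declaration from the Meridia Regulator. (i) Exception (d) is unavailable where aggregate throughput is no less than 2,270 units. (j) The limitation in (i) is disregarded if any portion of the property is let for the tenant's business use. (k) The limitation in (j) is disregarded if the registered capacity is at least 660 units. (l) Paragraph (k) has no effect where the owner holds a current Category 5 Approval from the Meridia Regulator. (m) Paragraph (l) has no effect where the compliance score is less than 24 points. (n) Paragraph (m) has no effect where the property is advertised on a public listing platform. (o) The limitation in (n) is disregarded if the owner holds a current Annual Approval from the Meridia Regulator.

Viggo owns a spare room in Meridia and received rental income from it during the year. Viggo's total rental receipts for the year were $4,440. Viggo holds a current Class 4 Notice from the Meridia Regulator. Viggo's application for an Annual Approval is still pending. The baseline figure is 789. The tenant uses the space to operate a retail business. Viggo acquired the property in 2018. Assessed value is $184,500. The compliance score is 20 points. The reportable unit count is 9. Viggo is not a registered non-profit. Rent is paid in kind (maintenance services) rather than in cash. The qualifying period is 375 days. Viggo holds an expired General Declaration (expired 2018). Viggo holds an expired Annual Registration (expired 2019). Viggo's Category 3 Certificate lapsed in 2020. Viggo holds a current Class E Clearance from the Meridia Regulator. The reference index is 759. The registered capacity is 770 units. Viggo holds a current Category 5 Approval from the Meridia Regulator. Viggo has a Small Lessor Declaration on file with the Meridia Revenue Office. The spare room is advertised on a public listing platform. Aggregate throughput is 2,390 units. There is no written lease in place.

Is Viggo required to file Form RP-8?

Exception (a) requires that the reference index is below 693; but the reference index is 759, not below 693, so (a) is unavailable.
Exception (b) fails — there is no Annual Registration in force.
Exception (c) fails — the baseline figure is 789, not under 657.
Exception (d): assessed value is $184,500, less than the $195,000 limit; there is no written lease — every condition holds. Considering the limiting provisions: (i) would limit (d) — aggregate throughput is 2,390 units, meeting the 2,270 units threshold — but (j) sets (i) aside: (j) operates — the space is let for business use. (k) would limit (j) — the registered capacity is 770 units, meeting the 660 units threshold — but (l) sets (k) aside: (l) operates against (k): a current Category 5 Approval is held. (m) operates (the compliance score is 20 points, less than the 24 points limit), but yields to (n): (n) is engaged — the property is publicly advertised. (o) is not engaged (no current Annual Approval is held), so (n) stands. (d) remains available.
Exception (e) does not apply: Viggo is not a registered non-profit.

No — exception (d) applies; Viggo is not required to file Form RP-8.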